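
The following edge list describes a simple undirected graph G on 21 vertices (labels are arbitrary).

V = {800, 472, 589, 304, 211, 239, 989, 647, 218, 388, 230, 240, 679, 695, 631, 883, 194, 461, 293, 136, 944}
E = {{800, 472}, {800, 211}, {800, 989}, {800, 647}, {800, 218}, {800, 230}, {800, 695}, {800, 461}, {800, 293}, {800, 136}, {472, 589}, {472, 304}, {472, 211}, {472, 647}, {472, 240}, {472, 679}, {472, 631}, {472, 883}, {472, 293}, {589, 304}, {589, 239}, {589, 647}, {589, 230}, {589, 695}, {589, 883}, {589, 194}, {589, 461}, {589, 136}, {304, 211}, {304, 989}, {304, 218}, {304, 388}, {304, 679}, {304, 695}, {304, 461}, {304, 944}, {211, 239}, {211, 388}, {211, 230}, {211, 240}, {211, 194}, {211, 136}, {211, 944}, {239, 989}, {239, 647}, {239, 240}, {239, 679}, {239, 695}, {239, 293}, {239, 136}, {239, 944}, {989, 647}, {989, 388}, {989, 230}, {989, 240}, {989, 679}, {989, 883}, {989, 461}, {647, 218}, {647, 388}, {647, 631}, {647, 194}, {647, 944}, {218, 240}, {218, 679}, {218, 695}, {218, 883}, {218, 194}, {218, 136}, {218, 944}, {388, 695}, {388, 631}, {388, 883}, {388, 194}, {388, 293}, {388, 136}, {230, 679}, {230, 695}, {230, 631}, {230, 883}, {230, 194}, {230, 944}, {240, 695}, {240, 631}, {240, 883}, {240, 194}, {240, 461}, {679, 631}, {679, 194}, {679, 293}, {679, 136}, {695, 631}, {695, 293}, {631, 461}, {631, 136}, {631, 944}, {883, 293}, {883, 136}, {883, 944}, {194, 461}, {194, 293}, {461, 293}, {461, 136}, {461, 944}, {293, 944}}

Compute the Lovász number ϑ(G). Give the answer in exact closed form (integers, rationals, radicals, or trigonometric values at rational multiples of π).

deg(647) = 10; N(647) = {800, 472, 589, 239, 989, 218, 388, 631, 194, 944}.
N(388) = {304, 211, 989, 647, 695, 631, 883, 194, 293, 136}, |N(388)| = 10.
Vertex 589 has 10 neighbors: 472, 304, 239, 647, 230, 695, 883, 194, 461, 136.
N(304) = {472, 589, 211, 989, 218, 388, 679, 695, 461, 944}, |N(304)| = 10.
Every vertex has degree 10 (N=21); this is K(7,2), the Kneser graph.
spec(A) ≈ [10.0, 1.0, -4.0] (distinct, 4 d.p.).
With N=21: ϑ(G) = 21·(-1*(-4))/(10−(-4)) = 6.
≈ 6.0000 (to 4 d.p.).

6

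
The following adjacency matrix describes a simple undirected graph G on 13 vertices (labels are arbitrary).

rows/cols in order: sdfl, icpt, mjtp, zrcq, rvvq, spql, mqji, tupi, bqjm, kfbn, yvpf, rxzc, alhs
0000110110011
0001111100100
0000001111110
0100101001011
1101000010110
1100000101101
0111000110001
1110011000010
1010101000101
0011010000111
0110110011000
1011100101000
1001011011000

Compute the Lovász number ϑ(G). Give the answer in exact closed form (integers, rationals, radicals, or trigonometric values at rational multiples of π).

sqrt(13)

N(spql) = {sdfl, icpt, tupi, kfbn, yvpf, alhs}, |N(spql)| = 6.
Vertex bqjm has 6 neighbors: sdfl, mjtp, rvvq, mqji, yvpf, alhs.
N(kfbn) = {mjtp, zrcq, spql, yvpf, rxzc, alhs}, |N(kfbn)| = 6.
N(sdfl) = {rvvq, spql, tupi, bqjm, rxzc, alhs}, |N(sdfl)| = 6.
6-regular, N=13; strongly regular (13,6,2,3).
A has 3 distinct eigenvalues ≈ [6.0, 1.303, -2.303].
ϑ = −N·λ_min/(λ_max−λ_min) = −13·(-sqrt(13)/2 - 1/2)/(6−(-sqrt(13)/2 - 1/2)) = sqrt(13).
≈ 3.6055513 (to 7 d.p.).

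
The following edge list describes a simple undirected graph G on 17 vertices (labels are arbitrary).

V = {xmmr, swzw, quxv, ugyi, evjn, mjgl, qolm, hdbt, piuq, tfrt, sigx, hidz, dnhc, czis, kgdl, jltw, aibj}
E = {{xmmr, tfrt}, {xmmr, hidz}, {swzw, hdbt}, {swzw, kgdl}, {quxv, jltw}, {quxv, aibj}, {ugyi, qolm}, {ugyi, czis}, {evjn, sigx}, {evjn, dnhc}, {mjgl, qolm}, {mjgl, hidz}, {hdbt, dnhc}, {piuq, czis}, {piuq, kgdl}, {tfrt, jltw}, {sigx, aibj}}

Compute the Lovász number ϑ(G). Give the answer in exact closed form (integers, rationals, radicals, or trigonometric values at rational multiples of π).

deg(hidz) = 2; N(hidz) = {xmmr, mjgl}.
Vertex evjn has 2 neighbors: sigx, dnhc.
N(quxv) = {jltw, aibj}, |N(quxv)| = 2.
deg(tfrt) = 2; N(tfrt) = {xmmr, jltw}.
G on 17 vertices is 2-regular; connected 2-regular on 17 ⇒ C_{17}.
A has 9 distinct eigenvalues ≈ [2.0, 1.86494, 1.47802, 0.89148, 0.18454, -0.54733, -1.20527, -1.70043, -1.96595].
With N=17: ϑ(G) = 17·(-(-1)*2*cos(pi/17))/(2−(-2*cos(pi/17))) = 17*cos(pi/17)/(cos(pi/17) + 1).
≈ 8.4270143 (to 7 d.p.).
Check 8 ≤ 17*cos(pi/17)/(cos(pi/17) + 1) ≤ 9: both strict.

17*cos(pi/17)/(cos(pi/17) + 1)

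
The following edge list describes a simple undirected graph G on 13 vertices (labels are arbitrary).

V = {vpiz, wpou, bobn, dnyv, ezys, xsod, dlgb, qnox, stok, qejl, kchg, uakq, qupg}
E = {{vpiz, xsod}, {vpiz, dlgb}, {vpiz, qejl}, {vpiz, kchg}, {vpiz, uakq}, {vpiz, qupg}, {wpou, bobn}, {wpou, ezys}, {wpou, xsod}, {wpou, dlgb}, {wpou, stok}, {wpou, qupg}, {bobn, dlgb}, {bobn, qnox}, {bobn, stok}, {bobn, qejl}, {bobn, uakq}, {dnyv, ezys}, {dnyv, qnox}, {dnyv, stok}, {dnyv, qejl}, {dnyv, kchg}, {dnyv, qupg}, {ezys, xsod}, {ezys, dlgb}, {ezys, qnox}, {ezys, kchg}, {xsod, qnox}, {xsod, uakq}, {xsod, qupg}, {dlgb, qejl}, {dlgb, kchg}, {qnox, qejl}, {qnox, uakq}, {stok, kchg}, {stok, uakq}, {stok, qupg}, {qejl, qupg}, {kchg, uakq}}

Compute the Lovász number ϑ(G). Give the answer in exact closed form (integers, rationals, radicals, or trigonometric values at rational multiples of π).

N(kchg) = {vpiz, dnyv, ezys, dlgb, stok, uakq}, |N(kchg)| = 6.
N(uakq) = {vpiz, bobn, xsod, qnox, stok, kchg}, |N(uakq)| = 6.
deg(wpou) = 6; N(wpou) = {bobn, ezys, xsod, dlgb, stok, qupg}.
Vertex vpiz has 6 neighbors: xsod, dlgb, qejl, kchg, uakq, qupg.
Regular of degree 6 on 13 vertices: strongly regular (13,6,2,3).
Distinct eigenvalues (to 6 d.p.): [6.0, 1.302776, -2.302776].
Lovász (edge-transitive): ϑ = −13·(-sqrt(13)/2 - 1/2)/((6)−(-sqrt(13)/2 - 1/2)) = sqrt(13).
ϑ(G) ≈ 3.60555.

sqrt(13)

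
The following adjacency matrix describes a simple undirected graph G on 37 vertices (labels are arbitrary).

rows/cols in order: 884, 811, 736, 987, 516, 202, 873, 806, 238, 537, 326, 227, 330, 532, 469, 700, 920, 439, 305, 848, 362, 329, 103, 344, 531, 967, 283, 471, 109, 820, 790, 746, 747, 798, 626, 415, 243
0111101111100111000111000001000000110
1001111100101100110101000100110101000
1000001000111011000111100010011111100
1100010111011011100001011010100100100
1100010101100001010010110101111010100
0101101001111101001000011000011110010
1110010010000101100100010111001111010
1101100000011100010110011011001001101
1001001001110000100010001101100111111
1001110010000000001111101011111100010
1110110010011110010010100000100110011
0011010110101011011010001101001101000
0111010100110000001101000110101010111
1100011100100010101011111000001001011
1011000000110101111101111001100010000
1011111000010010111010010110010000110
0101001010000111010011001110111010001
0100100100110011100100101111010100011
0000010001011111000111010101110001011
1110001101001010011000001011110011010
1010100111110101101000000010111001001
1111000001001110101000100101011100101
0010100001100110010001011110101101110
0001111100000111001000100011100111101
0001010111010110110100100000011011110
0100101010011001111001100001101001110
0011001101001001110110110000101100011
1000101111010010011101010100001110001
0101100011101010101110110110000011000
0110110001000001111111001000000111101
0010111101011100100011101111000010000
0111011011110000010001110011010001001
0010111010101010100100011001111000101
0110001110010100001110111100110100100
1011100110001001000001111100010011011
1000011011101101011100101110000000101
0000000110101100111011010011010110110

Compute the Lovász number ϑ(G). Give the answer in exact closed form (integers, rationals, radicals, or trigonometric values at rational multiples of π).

sqrt(37)

N(798) = {811, 736, 873, 806, 238, 227, 532, 305, 848, 362, 103, 344, 531, 967, 109, 820, 746, 626}, |N(798)| = 18.
N(747) = {736, 516, 202, 873, 238, 326, 330, 469, 920, 848, 344, 531, 471, 109, 820, 790, 626, 243}, |N(747)| = 18.
N(344) = {987, 516, 202, 873, 806, 532, 469, 700, 305, 103, 283, 471, 109, 746, 747, 798, 626, 243}, |N(344)| = 18.
N(920) = {811, 987, 873, 238, 532, 469, 700, 439, 362, 329, 531, 967, 283, 109, 820, 790, 747, 243}, |N(920)| = 18.
37-vertex 18-regular graph: SR(37,18,8,9) — a Paley graph.
A has 3 distinct eigenvalues ≈ [18.0, 2.541381, -3.541381].
With N=37: ϑ(G) = 37·(-(-sqrt(37)/2 - 1/2))/(18−(-sqrt(37)/2 - 1/2)) = sqrt(37).
= 6.08276253… (decimal).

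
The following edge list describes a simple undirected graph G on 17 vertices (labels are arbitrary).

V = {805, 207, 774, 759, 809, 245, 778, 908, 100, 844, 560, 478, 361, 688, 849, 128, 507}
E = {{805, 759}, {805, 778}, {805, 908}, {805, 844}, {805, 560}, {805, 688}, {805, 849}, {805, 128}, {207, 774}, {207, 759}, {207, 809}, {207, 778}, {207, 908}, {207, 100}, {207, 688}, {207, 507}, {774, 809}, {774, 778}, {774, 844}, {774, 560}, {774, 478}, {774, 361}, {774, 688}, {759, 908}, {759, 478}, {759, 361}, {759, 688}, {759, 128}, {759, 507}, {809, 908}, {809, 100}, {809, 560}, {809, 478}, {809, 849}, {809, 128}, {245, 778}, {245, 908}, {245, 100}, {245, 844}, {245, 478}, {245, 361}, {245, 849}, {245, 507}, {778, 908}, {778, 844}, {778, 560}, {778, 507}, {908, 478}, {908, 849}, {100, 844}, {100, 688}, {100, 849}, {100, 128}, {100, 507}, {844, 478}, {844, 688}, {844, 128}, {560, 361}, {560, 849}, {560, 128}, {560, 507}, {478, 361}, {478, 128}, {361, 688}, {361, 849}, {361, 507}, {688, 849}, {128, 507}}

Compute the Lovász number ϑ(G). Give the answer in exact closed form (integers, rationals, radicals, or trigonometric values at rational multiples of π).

Vertex 805 has 8 neighbors: 759, 778, 908, 844, 560, 688, 849, 128.
Vertex 759 has 8 neighbors: 805, 207, 908, 478, 361, 688, 128, 507.
deg(245) = 8; N(245) = {778, 908, 100, 844, 478, 361, 849, 507}.
Vertex 507 has 8 neighbors: 207, 759, 245, 778, 100, 560, 361, 128.
Every vertex has degree 8 (N=17); SR(17,8,3,4) — a Paley graph.
A has 3 distinct eigenvalues ≈ [8.0, 1.561553, -2.561553].
ϑ = −N·λ_min/(λ_max−λ_min) = −17·(-sqrt(17)/2 - 1/2)/(8−(-sqrt(17)/2 - 1/2)) = sqrt(17).
≈ 4.12310563 (to 8 d.p.).

sqrt(17)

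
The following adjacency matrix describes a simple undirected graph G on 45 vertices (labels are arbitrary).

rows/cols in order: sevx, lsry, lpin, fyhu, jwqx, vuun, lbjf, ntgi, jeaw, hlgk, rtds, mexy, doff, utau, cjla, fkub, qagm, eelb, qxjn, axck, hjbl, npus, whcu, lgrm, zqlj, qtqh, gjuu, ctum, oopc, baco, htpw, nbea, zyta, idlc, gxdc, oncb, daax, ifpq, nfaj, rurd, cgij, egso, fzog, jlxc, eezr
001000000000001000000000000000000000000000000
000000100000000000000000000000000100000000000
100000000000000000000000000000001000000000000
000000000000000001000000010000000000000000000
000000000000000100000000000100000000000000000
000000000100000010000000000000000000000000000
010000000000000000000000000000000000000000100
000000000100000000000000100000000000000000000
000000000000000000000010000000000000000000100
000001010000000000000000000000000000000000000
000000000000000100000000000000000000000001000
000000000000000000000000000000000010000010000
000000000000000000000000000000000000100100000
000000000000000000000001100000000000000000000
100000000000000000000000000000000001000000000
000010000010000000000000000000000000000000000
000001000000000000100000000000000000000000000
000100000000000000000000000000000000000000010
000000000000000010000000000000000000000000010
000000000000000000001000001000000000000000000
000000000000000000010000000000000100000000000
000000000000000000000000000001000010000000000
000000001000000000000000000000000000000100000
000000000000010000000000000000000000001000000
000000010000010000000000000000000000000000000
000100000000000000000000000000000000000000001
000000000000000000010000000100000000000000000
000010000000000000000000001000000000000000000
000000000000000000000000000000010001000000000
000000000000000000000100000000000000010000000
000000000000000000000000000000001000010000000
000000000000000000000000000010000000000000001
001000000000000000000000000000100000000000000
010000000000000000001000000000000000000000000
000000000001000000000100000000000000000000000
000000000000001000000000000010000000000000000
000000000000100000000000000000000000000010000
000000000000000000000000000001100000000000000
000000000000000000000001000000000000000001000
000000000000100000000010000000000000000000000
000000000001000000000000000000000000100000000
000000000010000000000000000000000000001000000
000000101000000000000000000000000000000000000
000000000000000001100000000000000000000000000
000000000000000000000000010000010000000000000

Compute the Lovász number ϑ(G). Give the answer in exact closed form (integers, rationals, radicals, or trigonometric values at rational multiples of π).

deg(cjla) = 2; N(cjla) = {sevx, oncb}.
N(hlgk) = {vuun, ntgi}, |N(hlgk)| = 2.
N(utau) = {lgrm, zqlj}, |N(utau)| = 2.
Vertex ntgi has 2 neighbors: hlgk, zqlj.
deg(v) = 2 for all v (|V|=45); connected 2-regular on 45 ⇒ C_{45}.
spec(A) ≈ [2.0, 1.98054, 1.92252, 1.82709, 1.6961, 1.53209, 1.33826, 1.11839, 0.87674, 0.61803, 0.3473, 0.0698, -0.20906, -0.48384, -0.74921, -1.0, -1.23132, -1.43868, -1.61803, -1.7659, -1.87939, -1.9563, -1.99513] (distinct, 5 d.p.).
With N=45: ϑ(G) = 45·(-(-1)*2*cos(pi/45))/(2−(-2*cos(pi/45))) = 45*cos(pi/45)/(cos(pi/45) + 1).
ϑ(G) ≈ 22.472562147.
Sandwich: α(G)=22 ≤ ϑ(G)=45*cos(pi/45)/(cos(pi/45) + 1) ≤ χ(Ḡ)=23 (both strict).

45*cos(pi/45)/(cos(pi/45) + 1)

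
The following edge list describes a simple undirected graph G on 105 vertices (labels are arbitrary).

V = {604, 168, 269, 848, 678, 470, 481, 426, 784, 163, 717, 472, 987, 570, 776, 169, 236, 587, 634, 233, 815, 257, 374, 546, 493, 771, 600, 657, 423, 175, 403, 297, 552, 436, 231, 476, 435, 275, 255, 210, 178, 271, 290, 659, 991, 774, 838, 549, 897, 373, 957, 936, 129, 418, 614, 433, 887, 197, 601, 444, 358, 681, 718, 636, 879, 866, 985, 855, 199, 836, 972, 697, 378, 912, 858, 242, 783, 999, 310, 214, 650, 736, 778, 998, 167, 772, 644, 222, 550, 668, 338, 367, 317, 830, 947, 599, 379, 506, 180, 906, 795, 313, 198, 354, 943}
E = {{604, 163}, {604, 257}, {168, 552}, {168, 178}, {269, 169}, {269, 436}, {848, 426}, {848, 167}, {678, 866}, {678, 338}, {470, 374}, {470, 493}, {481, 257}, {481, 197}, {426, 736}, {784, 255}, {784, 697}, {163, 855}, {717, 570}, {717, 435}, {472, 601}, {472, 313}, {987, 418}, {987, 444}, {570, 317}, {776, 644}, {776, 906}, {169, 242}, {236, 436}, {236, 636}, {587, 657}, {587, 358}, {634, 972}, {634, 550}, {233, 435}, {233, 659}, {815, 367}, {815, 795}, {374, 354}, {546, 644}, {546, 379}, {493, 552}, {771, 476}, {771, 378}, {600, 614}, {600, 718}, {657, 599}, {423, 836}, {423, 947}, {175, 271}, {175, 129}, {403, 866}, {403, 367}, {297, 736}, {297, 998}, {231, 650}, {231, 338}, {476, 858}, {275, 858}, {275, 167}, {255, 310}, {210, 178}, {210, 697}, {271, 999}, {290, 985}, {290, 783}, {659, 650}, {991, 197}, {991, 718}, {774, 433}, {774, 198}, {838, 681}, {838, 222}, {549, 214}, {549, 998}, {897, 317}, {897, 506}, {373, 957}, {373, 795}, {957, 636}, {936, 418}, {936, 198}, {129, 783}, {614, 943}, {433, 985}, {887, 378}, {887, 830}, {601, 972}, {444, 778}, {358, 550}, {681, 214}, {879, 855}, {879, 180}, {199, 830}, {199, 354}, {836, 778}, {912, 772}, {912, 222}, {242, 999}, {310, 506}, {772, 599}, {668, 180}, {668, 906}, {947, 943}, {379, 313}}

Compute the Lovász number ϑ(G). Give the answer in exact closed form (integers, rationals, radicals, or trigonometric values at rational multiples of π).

105*cos(pi/105)/(cos(pi/105) + 1)

N(657) = {587, 599}, |N(657)| = 2.
Vertex 912 has 2 neighbors: 772, 222.
Vertex 830 has 2 neighbors: 887, 199.
N(659) = {233, 650}, |N(659)| = 2.
G on 105 vertices is 2-regular; connected 2-regular on 105 ⇒ C_{105}.
A has 53 distinct eigenvalues ≈ [2.0, 1.99642, 1.985694, 1.967859, 1.94298, 1.911146, 1.87247, 1.827091, 1.775172, 1.716898, 1.652478, 1.582142, 1.506143, 1.424752, 1.338261, 1.24698, 1.151234, 1.051368, 0.947737, 0.840714, 0.730682, 0.618034, 0.503174, 0.386512, 0.268467, 0.14946, 0.029919, -0.08973, -0.209057, -0.327636, -0.445042, -0.560855, -0.67466, -0.78605, -0.894626, -1.0, -1.101794, -1.199644, -1.293199, -1.382125, -1.466104, -1.544834, -1.618034, -1.685442, -1.746816, -1.801938, -1.850609, -1.892655, -1.927926, -1.956295, -1.977662, -1.991949, -1.999105].
Lovász (edge-transitive): ϑ = −105·(-2*cos(pi/105))/((2)−(-2*cos(pi/105))) = 105*cos(pi/105)/(cos(pi/105) + 1).
= 52.488248718… (decimal).
α=52, χ(Ḡ)=53; ϑ=105*cos(pi/105)/(cos(pi/105) + 1) lies between (both strict).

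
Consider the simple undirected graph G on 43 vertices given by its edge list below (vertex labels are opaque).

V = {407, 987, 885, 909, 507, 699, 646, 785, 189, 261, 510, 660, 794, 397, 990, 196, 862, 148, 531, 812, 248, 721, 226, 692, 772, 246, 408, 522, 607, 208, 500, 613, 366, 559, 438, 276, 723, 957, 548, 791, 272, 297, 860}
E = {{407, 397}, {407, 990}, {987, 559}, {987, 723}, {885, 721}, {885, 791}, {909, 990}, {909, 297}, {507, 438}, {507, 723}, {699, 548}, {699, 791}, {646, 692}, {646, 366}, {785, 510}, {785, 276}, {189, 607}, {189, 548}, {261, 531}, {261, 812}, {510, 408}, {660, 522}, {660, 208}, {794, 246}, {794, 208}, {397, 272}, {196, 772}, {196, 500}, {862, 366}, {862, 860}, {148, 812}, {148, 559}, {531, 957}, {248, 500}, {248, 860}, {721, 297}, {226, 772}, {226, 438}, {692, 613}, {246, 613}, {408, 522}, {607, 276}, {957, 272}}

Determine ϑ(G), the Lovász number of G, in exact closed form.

43*cos(pi/43)/(cos(pi/43) + 1)

deg(297) = 2; N(297) = {909, 721}.
N(692) = {646, 613}, |N(692)| = 2.
deg(646) = 2; N(646) = {692, 366}.
N(785) = {510, 276}, |N(785)| = 2.
G on 43 vertices is 2-regular; connected 2-regular on 43 ⇒ C_{43}.
Distinct eigenvalues (to 5 d.p.): [2.0, 1.97869, 1.9152, 1.8109, 1.668, 1.48954, 1.27935, 1.04188, 0.78221, 0.50587, 0.21874, -0.07304, -0.36327, -0.64576, -0.91448, -1.16372, -1.38815, -1.58299, -1.7441, -1.86803, -1.95215, -1.99466].
Lovász (edge-transitive): ϑ = −43·(-2*cos(pi/43))/((2)−(-2*cos(pi/43))) = 43*cos(pi/43)/(cos(pi/43) + 1).
≈ 21.471283746 (to 9 d.p.).
Check 21 ≤ 43*cos(pi/43)/(cos(pi/43) + 1) ≤ 22: both strict.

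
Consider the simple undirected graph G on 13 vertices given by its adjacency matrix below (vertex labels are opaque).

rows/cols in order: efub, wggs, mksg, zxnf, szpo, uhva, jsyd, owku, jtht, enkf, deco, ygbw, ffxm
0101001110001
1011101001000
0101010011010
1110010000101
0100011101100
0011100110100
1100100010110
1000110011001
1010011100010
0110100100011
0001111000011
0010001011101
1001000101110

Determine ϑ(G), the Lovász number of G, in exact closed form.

sqrt(13)

deg(efub) = 6; N(efub) = {wggs, zxnf, jsyd, owku, jtht, ffxm}.
Vertex jsyd has 6 neighbors: efub, wggs, szpo, jtht, deco, ygbw.
N(deco) = {zxnf, szpo, uhva, jsyd, ygbw, ffxm}, |N(deco)| = 6.
deg(szpo) = 6; N(szpo) = {wggs, uhva, jsyd, owku, enkf, deco}.
13-vertex 6-regular graph: Paley(13): SR with (k,λ,μ)=(6,2,3).
The 3 distinct eigenvalues: [6.0, 1.303, -2.303].
Lovász: ϑ = −13(-sqrt(13)/2 - 1/2)/(6+-(-sqrt(13)/2 - 1/2)) = sqrt(13).
ϑ(G) ≈ 3.60555.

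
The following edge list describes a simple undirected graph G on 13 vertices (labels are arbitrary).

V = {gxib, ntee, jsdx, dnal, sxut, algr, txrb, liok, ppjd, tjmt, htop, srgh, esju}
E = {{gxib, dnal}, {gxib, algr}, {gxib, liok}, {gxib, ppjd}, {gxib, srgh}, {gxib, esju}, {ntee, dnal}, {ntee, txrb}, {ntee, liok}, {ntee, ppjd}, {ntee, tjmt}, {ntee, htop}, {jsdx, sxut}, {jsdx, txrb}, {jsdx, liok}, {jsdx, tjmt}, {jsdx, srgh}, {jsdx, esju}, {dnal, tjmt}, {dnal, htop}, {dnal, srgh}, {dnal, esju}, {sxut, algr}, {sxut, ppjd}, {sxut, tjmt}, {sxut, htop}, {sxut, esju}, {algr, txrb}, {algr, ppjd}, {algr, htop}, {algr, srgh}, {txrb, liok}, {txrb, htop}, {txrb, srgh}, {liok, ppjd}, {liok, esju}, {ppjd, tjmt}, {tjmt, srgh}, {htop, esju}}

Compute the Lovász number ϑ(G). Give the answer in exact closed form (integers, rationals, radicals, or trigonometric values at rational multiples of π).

sqrt(13)

deg(esju) = 6; N(esju) = {gxib, jsdx, dnal, sxut, liok, htop}.
deg(liok) = 6; N(liok) = {gxib, ntee, jsdx, txrb, ppjd, esju}.
deg(srgh) = 6; N(srgh) = {gxib, jsdx, dnal, algr, txrb, tjmt}.
Vertex tjmt has 6 neighbors: ntee, jsdx, dnal, sxut, ppjd, srgh.
6-regular, N=13; SR(13,6,2,3) — a Paley graph.
spec(A) ≈ [6.0, 1.302776, -2.302776] (distinct, 6 d.p.).
−13·(-sqrt(13)/2 - 1/2) / ((6)−(-sqrt(13)/2 - 1/2)) = sqrt(13) = ϑ(G).
= 3.6056… (decimal).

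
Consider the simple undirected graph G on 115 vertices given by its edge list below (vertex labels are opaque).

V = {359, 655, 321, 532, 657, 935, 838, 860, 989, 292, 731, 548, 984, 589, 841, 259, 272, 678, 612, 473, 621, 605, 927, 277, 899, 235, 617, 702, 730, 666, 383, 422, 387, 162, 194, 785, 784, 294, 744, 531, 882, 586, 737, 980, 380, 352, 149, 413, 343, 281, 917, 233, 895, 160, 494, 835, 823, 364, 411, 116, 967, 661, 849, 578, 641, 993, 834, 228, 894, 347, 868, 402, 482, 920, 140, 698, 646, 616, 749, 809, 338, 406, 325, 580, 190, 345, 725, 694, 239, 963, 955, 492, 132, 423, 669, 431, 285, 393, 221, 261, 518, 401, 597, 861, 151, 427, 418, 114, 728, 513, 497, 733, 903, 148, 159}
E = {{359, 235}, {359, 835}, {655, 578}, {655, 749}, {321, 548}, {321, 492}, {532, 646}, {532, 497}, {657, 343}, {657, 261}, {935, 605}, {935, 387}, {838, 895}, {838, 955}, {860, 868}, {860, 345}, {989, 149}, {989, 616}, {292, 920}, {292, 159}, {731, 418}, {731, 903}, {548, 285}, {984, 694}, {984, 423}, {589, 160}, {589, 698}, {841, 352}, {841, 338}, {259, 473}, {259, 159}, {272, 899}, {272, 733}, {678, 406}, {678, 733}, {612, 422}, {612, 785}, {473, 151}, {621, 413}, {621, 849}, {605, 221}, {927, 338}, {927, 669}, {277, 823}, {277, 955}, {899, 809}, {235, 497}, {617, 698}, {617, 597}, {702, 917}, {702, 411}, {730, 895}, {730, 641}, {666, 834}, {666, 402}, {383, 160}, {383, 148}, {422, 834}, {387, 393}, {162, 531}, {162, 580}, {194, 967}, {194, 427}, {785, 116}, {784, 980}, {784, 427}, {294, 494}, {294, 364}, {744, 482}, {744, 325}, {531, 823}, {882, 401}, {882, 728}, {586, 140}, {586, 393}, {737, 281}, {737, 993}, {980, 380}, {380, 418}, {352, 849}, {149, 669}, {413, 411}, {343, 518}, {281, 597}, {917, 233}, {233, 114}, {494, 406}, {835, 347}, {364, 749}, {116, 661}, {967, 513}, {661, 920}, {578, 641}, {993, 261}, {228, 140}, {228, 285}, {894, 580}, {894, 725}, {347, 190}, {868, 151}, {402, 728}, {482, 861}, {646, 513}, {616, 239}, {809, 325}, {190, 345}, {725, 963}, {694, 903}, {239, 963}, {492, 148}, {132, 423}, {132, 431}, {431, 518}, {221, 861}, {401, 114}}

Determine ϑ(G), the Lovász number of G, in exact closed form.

Vertex 531 has 2 neighbors: 162, 823.
N(321) = {548, 492}, |N(321)| = 2.
deg(114) = 2; N(114) = {233, 401}.
deg(261) = 2; N(261) = {657, 993}.
2-regular, N=115; the odd cycle C_{115}.
spec(A) ≈ [2.0, 1.99702, 1.98807, 1.97319, 1.95243, 1.92583, 1.89349, 1.8555, 1.81197, 1.76304, 1.70884, 1.64954, 1.58532, 1.51637, 1.44289, 1.36511, 1.28325, 1.19756, 1.1083, 1.01573, 0.92013, 0.82178, 0.72098, 0.61803, 0.51324, 0.40691, 0.29937, 0.19094, 0.08193, -0.02732, -0.13648, -0.24524, -0.35327, -0.46025, -0.56585, -0.66976, -0.77167, -0.87128, -0.96829, -1.06241, -1.15336, -1.24087, -1.32467, -1.40452, -1.48018, -1.55142, -1.61803, -1.67982, -1.73659, -1.78817, -1.83442, -1.8752, -1.91038, -1.93985, -1.96354, -1.98137, -1.99329, -1.99925] (distinct, 5 d.p.).
−115·(-2*cos(pi/115)) / ((2)−(-2*cos(pi/115))) = 115*cos(pi/115)/(cos(pi/115) + 1) = ϑ(G).
= 57.489270835… (decimal).
Lovász sandwich 57 ≤ 115*cos(pi/115)/(cos(pi/115) + 1) ≤ 58: both strict.

115*cos(pi/115)/(cos(pi/115) + 1)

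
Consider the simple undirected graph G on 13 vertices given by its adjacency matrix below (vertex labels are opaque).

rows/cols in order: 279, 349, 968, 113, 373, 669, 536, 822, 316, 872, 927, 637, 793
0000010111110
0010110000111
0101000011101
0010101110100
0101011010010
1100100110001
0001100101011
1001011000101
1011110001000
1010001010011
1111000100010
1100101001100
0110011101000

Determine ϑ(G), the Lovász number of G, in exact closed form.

N(316) = {279, 968, 113, 373, 669, 872}, |N(316)| = 6.
deg(968) = 6; N(968) = {349, 113, 316, 872, 927, 793}.
Vertex 373 has 6 neighbors: 349, 113, 669, 536, 316, 637.
N(793) = {349, 968, 669, 536, 822, 872}, |N(793)| = 6.
G on 13 vertices is 6-regular; strongly regular (13,6,2,3).
spec(A) ≈ [6.0, 1.303, -2.303] (distinct, 3 d.p.).
λ_max=6, λ_min=-sqrt(13)/2 - 1/2; ϑ = −13·λ_min/(λ_max−λ_min) = sqrt(13).
≈ 3.605551 (to 6 d.p.).

sqrt(13)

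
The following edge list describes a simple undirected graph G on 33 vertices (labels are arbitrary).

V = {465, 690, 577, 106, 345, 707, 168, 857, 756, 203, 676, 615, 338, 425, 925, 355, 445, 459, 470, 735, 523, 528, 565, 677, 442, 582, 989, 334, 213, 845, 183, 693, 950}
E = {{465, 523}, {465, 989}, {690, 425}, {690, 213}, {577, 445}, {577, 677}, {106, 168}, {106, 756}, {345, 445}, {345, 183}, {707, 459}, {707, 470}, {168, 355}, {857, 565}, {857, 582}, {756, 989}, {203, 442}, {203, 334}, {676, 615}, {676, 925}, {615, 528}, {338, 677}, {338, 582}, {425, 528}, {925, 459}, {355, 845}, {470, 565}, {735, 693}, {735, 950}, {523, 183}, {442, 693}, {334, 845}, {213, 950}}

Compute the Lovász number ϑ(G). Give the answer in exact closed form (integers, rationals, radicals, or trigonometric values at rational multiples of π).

33*cos(pi/33)/(cos(pi/33) + 1)

N(106) = {168, 756}, |N(106)| = 2.
deg(442) = 2; N(442) = {203, 693}.
Vertex 707 has 2 neighbors: 459, 470.
deg(582) = 2; N(582) = {857, 338}.
deg(v) = 2 for all v (|V|=33); the odd cycle C_{33}.
Distinct eigenvalues (to 5 d.p.): [2.0, 1.96386, 1.85674, 1.68251, 1.44747, 1.16011, 0.83083, 0.47152, 0.09516, -0.28463, -0.65414, -1.0, -1.30972, -1.57211, -1.77767, -1.91899, -1.99094].
λ_max=2, λ_min=-2*cos(pi/33); ϑ = −33·λ_min/(λ_max−λ_min) = 33*cos(pi/33)/(cos(pi/33) + 1).
ϑ(G) ≈ 16.46255859.
16 ≤ 33*cos(pi/33)/(cos(pi/33) + 1) ≤ 17: both strict.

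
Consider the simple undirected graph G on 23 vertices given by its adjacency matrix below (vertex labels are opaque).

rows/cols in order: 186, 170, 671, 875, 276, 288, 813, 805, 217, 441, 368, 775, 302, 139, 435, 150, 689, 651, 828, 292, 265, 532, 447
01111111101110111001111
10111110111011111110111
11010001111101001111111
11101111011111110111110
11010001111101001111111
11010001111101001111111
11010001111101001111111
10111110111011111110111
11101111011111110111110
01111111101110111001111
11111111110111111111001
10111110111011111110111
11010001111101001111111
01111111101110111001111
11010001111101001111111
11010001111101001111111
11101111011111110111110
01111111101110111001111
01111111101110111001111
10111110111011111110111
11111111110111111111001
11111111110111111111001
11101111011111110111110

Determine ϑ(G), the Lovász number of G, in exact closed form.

7

Vertex 217 has 19 neighbors: 186, 170, 671, 276, 288, 813, 805, 441, 368, 775, 302, 139, 435, 150, 651, 828, 292, 265, 532.
N(813) = {186, 170, 875, 805, 217, 441, 368, 775, 139, 689, 651, 828, 292, 265, 532, 447}, |N(813)| = 16.
Vertex 170 has 19 neighbors: 186, 671, 875, 276, 288, 813, 217, 441, 368, 302, 139, 435, 150, 689, 651, 828, 265, 532, 447.
N(139) = {170, 671, 875, 276, 288, 813, 805, 217, 368, 775, 302, 435, 150, 689, 292, 265, 532, 447}, |N(139)| = 18.
Complete 5-partite, parts [7, 5, 4, 4, 3]: perfect, ϑ = α = 7.
≈ 7.00000 (to 5 d.p.).
Lovász sandwich 7 ≤ 7 ≤ 7: collapsed.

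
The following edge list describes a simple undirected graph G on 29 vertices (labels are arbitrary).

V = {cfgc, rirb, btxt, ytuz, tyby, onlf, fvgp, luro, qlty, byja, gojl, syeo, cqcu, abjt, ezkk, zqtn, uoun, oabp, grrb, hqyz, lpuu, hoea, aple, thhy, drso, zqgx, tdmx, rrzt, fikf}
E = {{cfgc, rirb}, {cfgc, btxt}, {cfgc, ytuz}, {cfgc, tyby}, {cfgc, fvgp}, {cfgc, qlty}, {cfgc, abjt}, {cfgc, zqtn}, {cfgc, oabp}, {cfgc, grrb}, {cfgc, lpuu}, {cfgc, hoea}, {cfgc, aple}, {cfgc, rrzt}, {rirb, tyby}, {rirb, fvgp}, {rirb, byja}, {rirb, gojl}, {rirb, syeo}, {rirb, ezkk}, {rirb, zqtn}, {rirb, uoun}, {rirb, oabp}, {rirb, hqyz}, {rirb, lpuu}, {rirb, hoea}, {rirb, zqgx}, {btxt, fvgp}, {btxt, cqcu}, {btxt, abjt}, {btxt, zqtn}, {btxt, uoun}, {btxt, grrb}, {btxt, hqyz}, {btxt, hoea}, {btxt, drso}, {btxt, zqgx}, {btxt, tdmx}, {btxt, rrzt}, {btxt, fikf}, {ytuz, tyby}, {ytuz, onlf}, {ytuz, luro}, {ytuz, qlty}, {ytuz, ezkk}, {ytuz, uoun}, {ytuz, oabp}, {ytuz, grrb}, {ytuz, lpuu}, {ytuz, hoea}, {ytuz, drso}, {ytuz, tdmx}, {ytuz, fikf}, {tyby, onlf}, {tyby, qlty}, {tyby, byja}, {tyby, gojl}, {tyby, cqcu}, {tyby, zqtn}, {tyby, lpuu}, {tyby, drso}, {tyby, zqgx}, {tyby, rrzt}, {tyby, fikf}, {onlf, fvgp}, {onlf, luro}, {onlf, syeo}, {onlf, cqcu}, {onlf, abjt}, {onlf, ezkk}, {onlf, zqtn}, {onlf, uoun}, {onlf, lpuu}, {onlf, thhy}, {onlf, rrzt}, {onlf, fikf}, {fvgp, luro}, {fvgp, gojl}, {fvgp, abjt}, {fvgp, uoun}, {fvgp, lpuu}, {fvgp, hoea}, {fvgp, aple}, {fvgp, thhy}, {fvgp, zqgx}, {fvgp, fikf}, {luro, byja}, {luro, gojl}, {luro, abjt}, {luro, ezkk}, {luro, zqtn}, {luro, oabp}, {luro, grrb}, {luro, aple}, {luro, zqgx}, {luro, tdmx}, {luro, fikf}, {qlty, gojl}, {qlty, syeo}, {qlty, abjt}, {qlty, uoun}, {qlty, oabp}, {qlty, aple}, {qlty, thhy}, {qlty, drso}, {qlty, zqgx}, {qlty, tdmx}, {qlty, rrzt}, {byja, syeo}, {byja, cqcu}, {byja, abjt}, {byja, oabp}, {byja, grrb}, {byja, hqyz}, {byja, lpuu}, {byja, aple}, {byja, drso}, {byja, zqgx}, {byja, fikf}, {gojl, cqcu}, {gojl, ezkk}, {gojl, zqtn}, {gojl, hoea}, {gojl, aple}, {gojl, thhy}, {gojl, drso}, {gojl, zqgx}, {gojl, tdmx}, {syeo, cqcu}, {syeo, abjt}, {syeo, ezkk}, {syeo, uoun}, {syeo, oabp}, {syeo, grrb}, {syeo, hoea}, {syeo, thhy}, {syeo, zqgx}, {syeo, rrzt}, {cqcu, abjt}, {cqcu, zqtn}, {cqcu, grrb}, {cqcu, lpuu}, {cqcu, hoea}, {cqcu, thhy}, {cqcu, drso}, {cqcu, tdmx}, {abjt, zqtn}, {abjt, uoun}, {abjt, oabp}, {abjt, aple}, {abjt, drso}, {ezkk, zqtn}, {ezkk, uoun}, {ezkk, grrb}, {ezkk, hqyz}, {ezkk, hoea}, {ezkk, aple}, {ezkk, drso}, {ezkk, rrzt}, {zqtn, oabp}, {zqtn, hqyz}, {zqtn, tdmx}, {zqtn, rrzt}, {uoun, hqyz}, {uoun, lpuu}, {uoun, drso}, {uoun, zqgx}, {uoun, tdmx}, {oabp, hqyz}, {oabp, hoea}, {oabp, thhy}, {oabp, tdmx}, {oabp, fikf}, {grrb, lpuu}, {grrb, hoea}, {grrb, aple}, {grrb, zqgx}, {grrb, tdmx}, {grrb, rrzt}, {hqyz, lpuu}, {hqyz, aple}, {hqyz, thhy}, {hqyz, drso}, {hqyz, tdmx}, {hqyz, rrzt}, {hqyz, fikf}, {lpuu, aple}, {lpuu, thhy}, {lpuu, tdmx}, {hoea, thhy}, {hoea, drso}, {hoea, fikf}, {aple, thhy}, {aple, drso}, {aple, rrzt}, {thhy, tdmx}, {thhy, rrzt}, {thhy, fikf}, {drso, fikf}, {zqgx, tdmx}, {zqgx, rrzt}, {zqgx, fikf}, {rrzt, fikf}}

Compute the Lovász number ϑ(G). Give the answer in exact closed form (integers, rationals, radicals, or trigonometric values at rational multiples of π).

sqrt(29)

Vertex hoea has 14 neighbors: cfgc, rirb, btxt, ytuz, fvgp, gojl, syeo, cqcu, ezkk, oabp, grrb, thhy, drso, fikf.
deg(oabp) = 14; N(oabp) = {cfgc, rirb, ytuz, luro, qlty, byja, syeo, abjt, zqtn, hqyz, hoea, thhy, tdmx, fikf}.
deg(drso) = 14; N(drso) = {btxt, ytuz, tyby, qlty, byja, gojl, cqcu, abjt, ezkk, uoun, hqyz, hoea, aple, fikf}.
N(luro) = {ytuz, onlf, fvgp, byja, gojl, abjt, ezkk, zqtn, oabp, grrb, aple, zqgx, tdmx, fikf}, |N(luro)| = 14.
deg(v) = 14 for all v (|V|=29); Paley(29): SR with (k,λ,μ)=(14,6,7).
spec(A) ≈ [14.0, 2.1926, -3.1926] (distinct, 4 d.p.).
−29·(-sqrt(29)/2 - 1/2) / ((14)−(-sqrt(29)/2 - 1/2)) = sqrt(29) = ϑ(G).
≈ 5.3852 (to 4 d.p.).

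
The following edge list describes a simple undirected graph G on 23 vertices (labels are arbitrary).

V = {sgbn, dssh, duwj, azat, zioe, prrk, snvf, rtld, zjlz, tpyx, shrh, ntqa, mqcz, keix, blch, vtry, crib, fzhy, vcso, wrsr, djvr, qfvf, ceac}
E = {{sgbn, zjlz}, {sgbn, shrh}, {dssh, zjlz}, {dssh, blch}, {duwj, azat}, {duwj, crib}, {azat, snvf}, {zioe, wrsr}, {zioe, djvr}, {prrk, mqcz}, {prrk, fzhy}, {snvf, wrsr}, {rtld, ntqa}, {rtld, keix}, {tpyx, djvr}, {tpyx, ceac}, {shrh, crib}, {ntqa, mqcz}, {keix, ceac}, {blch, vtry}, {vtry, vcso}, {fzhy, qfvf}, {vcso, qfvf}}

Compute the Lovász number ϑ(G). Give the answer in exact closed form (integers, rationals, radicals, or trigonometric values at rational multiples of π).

deg(djvr) = 2; N(djvr) = {zioe, tpyx}.
deg(crib) = 2; N(crib) = {duwj, shrh}.
Vertex ceac has 2 neighbors: tpyx, keix.
deg(vtry) = 2; N(vtry) = {blch, vcso}.
deg(v) = 2 for all v (|V|=23); a single 23-cycle (edge-transitive).
Distinct eigenvalues (to 3 d.p.): [2.0, 1.926, 1.709, 1.365, 0.92, 0.407, -0.136, -0.67, -1.153, -1.551, -1.834, -1.981].
−23·(-2*cos(pi/23)) / ((2)−(-2*cos(pi/23))) = 23*cos(pi/23)/(cos(pi/23) + 1) = ϑ(G).
ϑ(G) ≈ 11.446194.
α=11, χ(Ḡ)=12; ϑ=23*cos(pi/23)/(cos(pi/23) + 1) lies between (both strict).

23*cos(pi/23)/(cos(pi/23) + 1)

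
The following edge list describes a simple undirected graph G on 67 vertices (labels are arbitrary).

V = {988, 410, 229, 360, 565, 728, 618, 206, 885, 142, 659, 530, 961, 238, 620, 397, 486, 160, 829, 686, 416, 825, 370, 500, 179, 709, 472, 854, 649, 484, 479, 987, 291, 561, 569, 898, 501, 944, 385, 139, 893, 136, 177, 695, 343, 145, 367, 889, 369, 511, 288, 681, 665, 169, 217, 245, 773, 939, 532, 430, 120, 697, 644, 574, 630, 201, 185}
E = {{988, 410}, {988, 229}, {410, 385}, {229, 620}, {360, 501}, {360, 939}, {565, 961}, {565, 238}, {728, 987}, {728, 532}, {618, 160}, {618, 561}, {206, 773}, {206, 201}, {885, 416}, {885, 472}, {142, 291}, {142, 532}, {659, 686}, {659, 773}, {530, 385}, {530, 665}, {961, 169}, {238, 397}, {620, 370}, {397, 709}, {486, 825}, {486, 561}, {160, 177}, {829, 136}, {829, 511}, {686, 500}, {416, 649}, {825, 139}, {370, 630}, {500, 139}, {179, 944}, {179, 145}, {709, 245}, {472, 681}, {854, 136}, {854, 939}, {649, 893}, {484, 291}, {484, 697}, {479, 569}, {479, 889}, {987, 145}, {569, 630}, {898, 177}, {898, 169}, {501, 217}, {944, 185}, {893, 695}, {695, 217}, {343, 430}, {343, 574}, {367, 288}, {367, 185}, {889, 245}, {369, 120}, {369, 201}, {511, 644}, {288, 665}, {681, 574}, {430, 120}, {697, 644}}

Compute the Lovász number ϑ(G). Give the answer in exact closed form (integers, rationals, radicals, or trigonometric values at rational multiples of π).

Vertex 944 has 2 neighbors: 179, 185.
deg(430) = 2; N(430) = {343, 120}.
N(343) = {430, 574}, |N(343)| = 2.
deg(136) = 2; N(136) = {829, 854}.
2-regular, N=67; connected 2-regular on 67 ⇒ C_{67}.
Distinct eigenvalues (to 6 d.p.): [2.0, 1.991212, 1.964925, 1.92137, 1.860931, 1.784137, 1.691664, 1.584325, 1.463063, 1.328943, 1.183144, 1.026948, 0.861727, 0.688934, 0.510086, 0.326755, 0.140552, -0.046885, -0.233911, -0.418881, -0.600169, -0.776184, -0.945377, -1.106262, -1.257426, -1.397539, -1.52537, -1.639797, -1.739813, -1.824539, -1.893231, -1.945286, -1.980245, -1.997802].
ϑ = −N·λ_min/(λ_max−λ_min) = −67·(-2*cos(pi/67))/(2−(-2*cos(pi/67))) = 67*cos(pi/67)/(cos(pi/67) + 1).
Numerically 33.48157981.
Lovász sandwich 33 ≤ 67*cos(pi/67)/(cos(pi/67) + 1) ≤ 34: both strict.

67*cos(pi/67)/(cos(pi/67) + 1)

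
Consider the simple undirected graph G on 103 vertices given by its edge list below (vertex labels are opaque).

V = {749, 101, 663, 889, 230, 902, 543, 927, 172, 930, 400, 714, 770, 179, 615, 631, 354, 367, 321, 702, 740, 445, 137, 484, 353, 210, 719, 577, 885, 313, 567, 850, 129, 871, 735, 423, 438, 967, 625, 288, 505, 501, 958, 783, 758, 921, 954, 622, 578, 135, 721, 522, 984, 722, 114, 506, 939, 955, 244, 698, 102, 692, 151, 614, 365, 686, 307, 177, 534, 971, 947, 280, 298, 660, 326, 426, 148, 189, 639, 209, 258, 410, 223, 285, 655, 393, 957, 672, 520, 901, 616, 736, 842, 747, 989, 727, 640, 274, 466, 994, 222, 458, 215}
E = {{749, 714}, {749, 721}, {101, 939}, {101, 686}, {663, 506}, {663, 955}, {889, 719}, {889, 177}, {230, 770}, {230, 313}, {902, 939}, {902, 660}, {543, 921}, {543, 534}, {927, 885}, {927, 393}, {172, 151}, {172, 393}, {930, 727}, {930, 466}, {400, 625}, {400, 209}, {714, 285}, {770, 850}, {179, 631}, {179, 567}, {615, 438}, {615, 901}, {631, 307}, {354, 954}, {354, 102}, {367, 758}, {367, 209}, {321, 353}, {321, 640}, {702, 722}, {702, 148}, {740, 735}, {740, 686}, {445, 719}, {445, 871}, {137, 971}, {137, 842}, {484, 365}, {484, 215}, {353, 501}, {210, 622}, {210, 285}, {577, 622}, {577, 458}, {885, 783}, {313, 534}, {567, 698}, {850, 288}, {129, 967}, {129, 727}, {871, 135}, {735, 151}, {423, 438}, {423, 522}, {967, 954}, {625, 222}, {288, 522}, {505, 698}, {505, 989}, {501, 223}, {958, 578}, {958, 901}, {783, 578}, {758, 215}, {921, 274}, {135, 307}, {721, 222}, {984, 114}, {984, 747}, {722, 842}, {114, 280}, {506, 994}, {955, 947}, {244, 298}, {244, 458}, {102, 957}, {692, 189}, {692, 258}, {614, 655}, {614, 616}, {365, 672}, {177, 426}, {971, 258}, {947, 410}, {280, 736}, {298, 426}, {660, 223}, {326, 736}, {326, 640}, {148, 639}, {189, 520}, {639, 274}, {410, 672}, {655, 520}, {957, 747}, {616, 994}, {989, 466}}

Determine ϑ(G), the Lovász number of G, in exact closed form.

103*cos(pi/103)/(cos(pi/103) + 1)

deg(639) = 2; N(639) = {148, 274}.
deg(749) = 2; N(749) = {714, 721}.
Vertex 770 has 2 neighbors: 230, 850.
N(616) = {614, 994}, |N(616)| = 2.
2-regular, N=103; connected 2-regular on 103 ⇒ C_{103}.
The 52 distinct eigenvalues: [2.0, 1.99628, 1.985134, 1.966602, 1.940755, 1.907689, 1.867525, 1.820414, 1.766531, 1.706077, 1.639275, 1.566376, 1.487649, 1.403389, 1.313908, 1.219538, 1.120632, 1.017558, 0.910698, 0.80045, 0.687224, 0.571442, 0.453534, 0.333938, 0.213101, 0.091471, -0.0305, -0.152357, -0.273647, -0.393919, -0.512726, -0.629626, -0.744183, -0.855972, -0.964576, -1.069593, -1.17063, -1.267312, -1.35928, -1.446192, -1.527723, -1.603572, -1.673454, -1.737112, -1.794307, -1.844828, -1.888485, -1.925117, -1.954588, -1.976787, -1.991633, -1.99907].
ϑ = −N·λ_min/(λ_max−λ_min) = −103·(-2*cos(pi/103))/(2−(-2*cos(pi/103))) = 103*cos(pi/103)/(cos(pi/103) + 1).
≈ 51.4880 (to 4 d.p.).
Check 51 ≤ 103*cos(pi/103)/(cos(pi/103) + 1) ≤ 52: both strict.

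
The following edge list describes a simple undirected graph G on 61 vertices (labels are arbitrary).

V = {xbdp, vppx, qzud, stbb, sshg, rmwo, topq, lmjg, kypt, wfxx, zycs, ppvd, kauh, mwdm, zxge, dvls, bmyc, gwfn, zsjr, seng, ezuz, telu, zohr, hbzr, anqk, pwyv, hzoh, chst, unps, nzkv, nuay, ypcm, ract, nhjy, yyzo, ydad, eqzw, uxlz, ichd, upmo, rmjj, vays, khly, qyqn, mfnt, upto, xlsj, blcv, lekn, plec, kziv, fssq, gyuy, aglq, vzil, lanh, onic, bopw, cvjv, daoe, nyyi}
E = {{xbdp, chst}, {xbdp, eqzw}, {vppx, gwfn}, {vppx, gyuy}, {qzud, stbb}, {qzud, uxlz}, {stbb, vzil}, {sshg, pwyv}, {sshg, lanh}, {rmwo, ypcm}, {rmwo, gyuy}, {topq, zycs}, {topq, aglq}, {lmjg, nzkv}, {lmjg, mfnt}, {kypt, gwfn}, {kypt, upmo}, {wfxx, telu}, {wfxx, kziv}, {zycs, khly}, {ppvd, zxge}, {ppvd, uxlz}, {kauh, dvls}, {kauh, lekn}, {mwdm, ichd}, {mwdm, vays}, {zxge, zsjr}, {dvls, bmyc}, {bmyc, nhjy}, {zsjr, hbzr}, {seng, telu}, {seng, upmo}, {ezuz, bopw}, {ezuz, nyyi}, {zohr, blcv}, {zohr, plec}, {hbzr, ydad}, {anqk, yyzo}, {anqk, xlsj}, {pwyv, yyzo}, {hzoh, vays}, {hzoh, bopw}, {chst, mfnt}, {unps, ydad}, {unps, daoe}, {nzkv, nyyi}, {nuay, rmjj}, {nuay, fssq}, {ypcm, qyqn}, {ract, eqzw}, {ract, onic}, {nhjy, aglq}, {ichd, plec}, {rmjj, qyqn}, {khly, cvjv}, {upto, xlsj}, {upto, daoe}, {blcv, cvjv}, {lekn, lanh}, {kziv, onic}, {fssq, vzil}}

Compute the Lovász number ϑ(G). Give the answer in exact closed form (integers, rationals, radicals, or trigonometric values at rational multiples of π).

61*cos(pi/61)/(cos(pi/61) + 1)

deg(aglq) = 2; N(aglq) = {topq, nhjy}.
Vertex lekn has 2 neighbors: kauh, lanh.
N(nhjy) = {bmyc, aglq}, |N(nhjy)| = 2.
Vertex qyqn has 2 neighbors: ypcm, rmjj.
deg(v) = 2 for all v (|V|=61); the odd cycle C_{61}.
The 31 distinct eigenvalues: [2.0, 1.9894, 1.95771, 1.90527, 1.83263, 1.74057, 1.63006, 1.50226, 1.35855, 1.20043, 1.02959, 0.84783, 0.65708, 0.45938, 0.2568, 0.0515, -0.15435, -0.35856, -0.55897, -0.75346, -0.93995, -1.11649, -1.28119, -1.4323, -1.56824, -1.68755, -1.78897, -1.87143, -1.93406, -1.97618, -1.99735].
ϑ = −N·λ_min/(λ_max−λ_min) = −61·(-2*cos(pi/61))/(2−(-2*cos(pi/61))) = 61*cos(pi/61)/(cos(pi/61) + 1).
ϑ(G) ≈ 30.4797665.
Lovász sandwich 30 ≤ 61*cos(pi/61)/(cos(pi/61) + 1) ≤ 31: both strict.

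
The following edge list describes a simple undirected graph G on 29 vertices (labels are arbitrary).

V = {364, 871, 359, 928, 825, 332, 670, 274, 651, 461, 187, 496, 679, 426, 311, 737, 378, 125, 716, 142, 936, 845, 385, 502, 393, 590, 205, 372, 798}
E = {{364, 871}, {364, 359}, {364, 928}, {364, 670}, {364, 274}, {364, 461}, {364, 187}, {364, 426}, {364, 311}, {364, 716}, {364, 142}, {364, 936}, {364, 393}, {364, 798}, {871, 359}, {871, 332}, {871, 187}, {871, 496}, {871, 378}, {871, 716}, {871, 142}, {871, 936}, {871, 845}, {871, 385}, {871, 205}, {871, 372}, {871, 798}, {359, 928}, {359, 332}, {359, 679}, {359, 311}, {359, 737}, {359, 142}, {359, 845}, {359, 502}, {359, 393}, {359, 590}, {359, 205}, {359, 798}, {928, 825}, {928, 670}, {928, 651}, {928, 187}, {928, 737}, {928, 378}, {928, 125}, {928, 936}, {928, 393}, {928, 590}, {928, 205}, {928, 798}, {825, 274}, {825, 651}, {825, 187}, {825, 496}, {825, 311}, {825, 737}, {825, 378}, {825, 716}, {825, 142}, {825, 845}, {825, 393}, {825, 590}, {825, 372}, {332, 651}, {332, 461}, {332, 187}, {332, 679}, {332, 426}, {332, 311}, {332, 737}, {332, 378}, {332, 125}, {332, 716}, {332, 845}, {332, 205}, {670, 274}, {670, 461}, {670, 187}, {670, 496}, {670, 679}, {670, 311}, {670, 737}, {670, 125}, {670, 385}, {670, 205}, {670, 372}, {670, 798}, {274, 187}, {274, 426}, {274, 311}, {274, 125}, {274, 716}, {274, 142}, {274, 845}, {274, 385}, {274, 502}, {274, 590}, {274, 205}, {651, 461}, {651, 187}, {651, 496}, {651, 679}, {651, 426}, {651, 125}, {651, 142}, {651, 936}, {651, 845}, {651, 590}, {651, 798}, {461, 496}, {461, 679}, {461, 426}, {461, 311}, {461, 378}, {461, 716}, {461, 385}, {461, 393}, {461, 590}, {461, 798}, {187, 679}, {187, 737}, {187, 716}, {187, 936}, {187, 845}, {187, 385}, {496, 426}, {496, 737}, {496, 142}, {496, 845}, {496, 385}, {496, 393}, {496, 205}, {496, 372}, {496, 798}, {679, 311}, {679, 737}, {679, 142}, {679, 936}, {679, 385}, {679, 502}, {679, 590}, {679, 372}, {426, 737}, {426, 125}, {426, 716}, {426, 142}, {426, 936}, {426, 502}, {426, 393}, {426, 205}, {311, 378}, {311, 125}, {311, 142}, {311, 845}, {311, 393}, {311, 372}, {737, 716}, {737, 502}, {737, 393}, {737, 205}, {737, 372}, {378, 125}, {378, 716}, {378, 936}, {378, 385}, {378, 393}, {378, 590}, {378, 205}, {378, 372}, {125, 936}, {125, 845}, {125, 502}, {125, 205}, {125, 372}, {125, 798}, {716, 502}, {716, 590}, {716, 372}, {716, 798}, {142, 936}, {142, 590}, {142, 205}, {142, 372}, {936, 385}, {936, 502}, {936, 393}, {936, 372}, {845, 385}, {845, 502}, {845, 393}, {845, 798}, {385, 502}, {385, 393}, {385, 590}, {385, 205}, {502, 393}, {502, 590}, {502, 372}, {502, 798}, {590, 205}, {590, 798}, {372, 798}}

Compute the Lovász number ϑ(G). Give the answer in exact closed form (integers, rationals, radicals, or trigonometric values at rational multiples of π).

sqrt(29)

deg(205) = 14; N(205) = {871, 359, 928, 332, 670, 274, 496, 426, 737, 378, 125, 142, 385, 590}.
deg(311) = 14; N(311) = {364, 359, 825, 332, 670, 274, 461, 679, 378, 125, 142, 845, 393, 372}.
deg(125) = 14; N(125) = {928, 332, 670, 274, 651, 426, 311, 378, 936, 845, 502, 205, 372, 798}.
Vertex 716 has 14 neighbors: 364, 871, 825, 332, 274, 461, 187, 426, 737, 378, 502, 590, 372, 798.
14-regular, N=29; SR(29,14,6,7) — a Paley graph.
spec(A) ≈ [14.0, 2.192582, -3.192582] (distinct, 6 d.p.).
λ_max=14, λ_min=-sqrt(29)/2 - 1/2; ϑ = −29·λ_min/(λ_max−λ_min) = sqrt(29).
≈ 5.385164807 (to 9 d.p.).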